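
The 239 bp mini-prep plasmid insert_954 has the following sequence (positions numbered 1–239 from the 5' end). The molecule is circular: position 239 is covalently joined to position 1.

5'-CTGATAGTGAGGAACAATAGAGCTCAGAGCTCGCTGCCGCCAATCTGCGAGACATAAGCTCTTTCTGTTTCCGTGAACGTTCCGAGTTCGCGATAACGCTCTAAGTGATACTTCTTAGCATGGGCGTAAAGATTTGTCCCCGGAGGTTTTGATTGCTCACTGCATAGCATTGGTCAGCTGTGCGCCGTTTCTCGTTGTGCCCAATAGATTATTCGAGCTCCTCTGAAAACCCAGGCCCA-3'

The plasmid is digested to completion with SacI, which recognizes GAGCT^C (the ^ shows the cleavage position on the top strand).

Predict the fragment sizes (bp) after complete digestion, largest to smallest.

SacI sites (GAGCTC) start at positions 20, 27, 215.
SacI cuts after base 5 of each site (before the last base), so after positions 24, 31, 219.
Circular molecule, 3 cuts → 3 fragments:
  25–31 → 7 bp
  32–219 → 188 bp
  220–239 then 1–24 → 20 + 24 = 44 bp
Sorted largest to smallest: 188, 44, 7 bp.

188, 44, 7 bp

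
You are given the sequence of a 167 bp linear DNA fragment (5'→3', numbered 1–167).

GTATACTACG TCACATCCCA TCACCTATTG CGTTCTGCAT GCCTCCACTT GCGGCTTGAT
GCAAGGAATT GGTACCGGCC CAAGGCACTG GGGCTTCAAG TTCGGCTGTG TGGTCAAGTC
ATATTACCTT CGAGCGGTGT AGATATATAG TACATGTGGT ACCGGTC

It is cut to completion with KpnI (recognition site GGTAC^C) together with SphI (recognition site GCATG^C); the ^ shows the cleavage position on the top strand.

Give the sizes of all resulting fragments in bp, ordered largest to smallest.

87, 41, 34, 5 bp

KpnI sites (GGTACC) start at positions 71, 158.
KpnI cuts after base 5 of each site (before the last base), so after positions 75, 162.
The SphI site (GCATGC) starts at position 37.
SphI cuts after base 5 of each site (before the last base), so after position 41.
Combined cut positions: 41, 75, 162.
Linear molecule, 3 cuts → 4 fragments:
  1–41 → 41 bp
  42–75 → 34 bp
  76–162 → 87 bp
  163–167 → 5 bp
Sorted largest to smallest: 87, 41, 34, 5 bp.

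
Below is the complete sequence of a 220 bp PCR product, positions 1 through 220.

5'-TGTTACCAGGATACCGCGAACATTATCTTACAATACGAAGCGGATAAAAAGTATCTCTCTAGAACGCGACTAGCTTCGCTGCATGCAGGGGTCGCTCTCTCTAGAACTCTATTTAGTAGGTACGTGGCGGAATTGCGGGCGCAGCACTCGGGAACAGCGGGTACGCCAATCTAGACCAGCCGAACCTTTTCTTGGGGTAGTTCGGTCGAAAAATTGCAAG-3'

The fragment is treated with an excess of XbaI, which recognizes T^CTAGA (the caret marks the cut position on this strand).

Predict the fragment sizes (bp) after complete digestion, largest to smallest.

70, 58, 50, 42 bp

XbaI sites (TCTAGA) start at positions 58, 100, 170.
XbaI cuts after the first base of each site, so after positions 58, 100, 170.
Linear molecule, 3 cuts → 4 fragments:
  1–58 → 58 bp
  59–100 → 42 bp
  101–170 → 70 bp
  171–220 → 50 bp
Sorted largest to smallest: 70, 58, 50, 42 bp.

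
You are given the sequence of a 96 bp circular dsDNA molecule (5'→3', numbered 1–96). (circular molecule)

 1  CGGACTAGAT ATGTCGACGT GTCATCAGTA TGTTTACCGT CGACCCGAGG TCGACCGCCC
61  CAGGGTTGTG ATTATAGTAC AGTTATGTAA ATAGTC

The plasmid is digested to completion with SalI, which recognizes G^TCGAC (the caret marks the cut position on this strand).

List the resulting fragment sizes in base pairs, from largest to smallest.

SalI sites (GTCGAC) start at positions 13, 39, 50.
SalI cuts after the first base of each site, so after positions 13, 39, 50.
Circular molecule, 3 cuts → 3 fragments:
  14–39 → 26 bp
  40–50 → 11 bp
  51–96 then 1–13 → 46 + 13 = 59 bp
Sorted largest to smallest: 59, 26, 11 bp.

59, 26, 11 bp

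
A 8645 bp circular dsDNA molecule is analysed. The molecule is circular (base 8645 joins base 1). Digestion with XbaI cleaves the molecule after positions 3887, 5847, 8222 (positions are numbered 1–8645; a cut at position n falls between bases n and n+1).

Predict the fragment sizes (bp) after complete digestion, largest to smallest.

Circular molecule, 3 cuts → 3 fragments:
  5847 − 3887 = 1960 bp
  8222 − 5847 = 2375 bp
  wrap: 8645 − 8222 + 3887 = 4310 bp
Sorted largest to smallest: 4310, 2375, 1960 bp.

4310, 2375, 1960 bp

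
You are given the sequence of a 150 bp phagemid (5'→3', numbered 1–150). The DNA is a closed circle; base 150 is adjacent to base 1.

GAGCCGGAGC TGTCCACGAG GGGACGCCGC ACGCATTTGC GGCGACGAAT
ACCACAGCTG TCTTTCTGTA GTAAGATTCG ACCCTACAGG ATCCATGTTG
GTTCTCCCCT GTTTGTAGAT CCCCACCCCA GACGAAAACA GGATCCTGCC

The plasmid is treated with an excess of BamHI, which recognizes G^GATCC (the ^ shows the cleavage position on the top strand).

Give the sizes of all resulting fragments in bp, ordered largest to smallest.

98, 52 bp

BamHI sites (GGATCC) start at positions 89, 141.
BamHI cuts after the first base of each site, so after positions 89, 141.
Circular molecule, 2 cuts → 2 fragments:
  90–141 → 52 bp
  142–150 then 1–89 → 9 + 89 = 98 bp
Sorted largest to smallest: 98, 52 bp.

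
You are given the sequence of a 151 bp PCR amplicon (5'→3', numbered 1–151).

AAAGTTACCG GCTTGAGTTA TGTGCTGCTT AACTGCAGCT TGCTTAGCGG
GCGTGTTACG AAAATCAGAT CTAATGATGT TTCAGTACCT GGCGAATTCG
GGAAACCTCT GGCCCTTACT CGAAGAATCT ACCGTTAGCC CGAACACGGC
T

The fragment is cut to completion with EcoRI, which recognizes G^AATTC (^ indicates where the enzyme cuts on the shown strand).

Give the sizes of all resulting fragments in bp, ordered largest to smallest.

94, 57 bp

The EcoRI site (GAATTC) starts at position 94.
EcoRI cuts after the first base of each site, so after position 94.
Linear molecule, 1 cut → 2 fragments:
  1–94 → 94 bp
  95–151 → 57 bp
Sorted largest to smallest: 94, 57 bp.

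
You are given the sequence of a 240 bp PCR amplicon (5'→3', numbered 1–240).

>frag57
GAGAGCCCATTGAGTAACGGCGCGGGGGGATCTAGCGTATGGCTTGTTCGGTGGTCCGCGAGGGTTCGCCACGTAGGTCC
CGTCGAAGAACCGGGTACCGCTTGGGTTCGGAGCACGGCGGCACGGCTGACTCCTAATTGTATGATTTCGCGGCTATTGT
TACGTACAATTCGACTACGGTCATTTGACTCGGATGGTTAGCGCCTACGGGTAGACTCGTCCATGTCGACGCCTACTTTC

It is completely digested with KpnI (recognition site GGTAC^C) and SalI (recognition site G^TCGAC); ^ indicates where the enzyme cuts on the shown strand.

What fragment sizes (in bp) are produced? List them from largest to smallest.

127, 98, 15 bp

The KpnI site (GGTACC) starts at position 94.
KpnI cuts after base 5 of each site (before the last base), so after position 98.
The SalI site (GTCGAC) starts at position 225.
SalI cuts after the first base of each site, so after position 225.
Combined cut positions: 98, 225.
Linear molecule, 2 cuts → 3 fragments:
  1–98 → 98 bp
  99–225 → 127 bp
  226–240 → 15 bp
Sorted largest to smallest: 127, 98, 15 bp.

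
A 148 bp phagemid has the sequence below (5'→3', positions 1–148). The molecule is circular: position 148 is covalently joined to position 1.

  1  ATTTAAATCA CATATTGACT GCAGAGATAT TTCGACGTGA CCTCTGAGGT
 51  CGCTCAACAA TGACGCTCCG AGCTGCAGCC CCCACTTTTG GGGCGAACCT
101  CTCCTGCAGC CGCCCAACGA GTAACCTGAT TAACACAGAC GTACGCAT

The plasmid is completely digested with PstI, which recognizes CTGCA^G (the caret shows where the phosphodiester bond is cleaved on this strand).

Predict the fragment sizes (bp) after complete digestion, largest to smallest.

63, 54, 31 bp

PstI sites (CTGCAG) start at positions 19, 73, 104.
PstI cuts after base 5 of each site (before the last base), so after positions 23, 77, 108.
Circular molecule, 3 cuts → 3 fragments:
  24–77 → 54 bp
  78–108 → 31 bp
  109–148 then 1–23 → 40 + 23 = 63 bp
Sorted largest to smallest: 63, 54, 31 bp.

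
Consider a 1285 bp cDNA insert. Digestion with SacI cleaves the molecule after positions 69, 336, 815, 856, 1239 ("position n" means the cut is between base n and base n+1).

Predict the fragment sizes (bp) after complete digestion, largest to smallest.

Linear molecule, 5 cuts → 6 fragments:
  69 − 0 = 69 bp
  336 − 69 = 267 bp
  815 − 336 = 479 bp
  856 − 815 = 41 bp
  1239 − 856 = 383 bp
  1285 − 1239 = 46 bp
Sorted largest to smallest: 479, 383, 267, 69, 46, 41 bp.

479, 383, 267, 69, 46, 41 bp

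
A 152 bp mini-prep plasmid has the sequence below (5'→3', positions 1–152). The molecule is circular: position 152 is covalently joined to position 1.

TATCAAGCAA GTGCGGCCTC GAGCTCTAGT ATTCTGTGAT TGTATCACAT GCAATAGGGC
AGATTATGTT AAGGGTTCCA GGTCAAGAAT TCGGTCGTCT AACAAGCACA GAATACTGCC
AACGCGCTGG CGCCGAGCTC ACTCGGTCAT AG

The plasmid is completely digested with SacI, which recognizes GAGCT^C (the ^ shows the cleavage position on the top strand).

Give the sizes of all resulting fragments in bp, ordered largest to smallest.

114, 38 bp

SacI sites (GAGCTC) start at positions 21, 135.
SacI cuts after base 5 of each site (before the last base), so after positions 25, 139.
Circular molecule, 2 cuts → 2 fragments:
  26–139 → 114 bp
  140–152 then 1–25 → 13 + 25 = 38 bp
Sorted largest to smallest: 114, 38 bp.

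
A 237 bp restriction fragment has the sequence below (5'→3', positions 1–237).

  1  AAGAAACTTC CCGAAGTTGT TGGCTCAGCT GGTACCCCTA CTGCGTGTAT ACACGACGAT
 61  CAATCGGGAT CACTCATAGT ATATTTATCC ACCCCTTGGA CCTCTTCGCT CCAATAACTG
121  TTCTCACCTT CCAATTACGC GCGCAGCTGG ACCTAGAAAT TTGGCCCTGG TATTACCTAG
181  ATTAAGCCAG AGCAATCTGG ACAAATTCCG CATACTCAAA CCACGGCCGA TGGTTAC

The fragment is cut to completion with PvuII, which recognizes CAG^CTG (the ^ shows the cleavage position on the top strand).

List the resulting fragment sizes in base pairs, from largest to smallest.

118, 91, 28 bp

PvuII sites (CAGCTG) start at positions 26, 144.
PvuII cuts after base 3 of each site, so after positions 28, 146.
Linear molecule, 2 cuts → 3 fragments:
  1–28 → 28 bp
  29–146 → 118 bp
  147–237 → 91 bp
Sorted largest to smallest: 118, 91, 28 bp.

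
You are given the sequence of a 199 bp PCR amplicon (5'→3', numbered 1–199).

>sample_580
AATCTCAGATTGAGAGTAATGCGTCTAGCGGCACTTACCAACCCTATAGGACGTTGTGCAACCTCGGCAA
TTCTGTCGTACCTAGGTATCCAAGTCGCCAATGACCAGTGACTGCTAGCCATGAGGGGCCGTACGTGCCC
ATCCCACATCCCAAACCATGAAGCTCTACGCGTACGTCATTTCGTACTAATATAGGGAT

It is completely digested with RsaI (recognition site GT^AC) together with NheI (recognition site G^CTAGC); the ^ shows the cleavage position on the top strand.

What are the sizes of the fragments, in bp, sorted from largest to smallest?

79, 41, 35, 18, 14, 12 bp

RsaI sites (GTAC) start at positions 78, 131, 172, 184.
RsaI cuts after base 2 of each site, so after positions 79, 132, 173, 185.
The NheI site (GCTAGC) starts at position 114.
NheI cuts after the first base of each site, so after position 114.
Combined cut positions: 79, 114, 132, 173, 185.
Linear molecule, 5 cuts → 6 fragments:
  1–79 → 79 bp
  80–114 → 35 bp
  115–132 → 18 bp
  133–173 → 41 bp
  174–185 → 12 bp
  186–199 → 14 bp
Sorted largest to smallest: 79, 41, 35, 18, 14, 12 bp.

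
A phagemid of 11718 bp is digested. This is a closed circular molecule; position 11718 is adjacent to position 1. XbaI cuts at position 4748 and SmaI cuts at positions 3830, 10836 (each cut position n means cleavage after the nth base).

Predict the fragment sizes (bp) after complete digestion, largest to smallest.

6088, 4712, 918 bp

Combined cut positions (sorted): 3830, 4748, 10836.
Circular molecule, 3 cuts → 3 fragments:
  4748 − 3830 = 918 bp
  10836 − 4748 = 6088 bp
  wrap: 11718 − 10836 + 3830 = 4712 bp
Sorted largest to smallest: 6088, 4712, 918 bp.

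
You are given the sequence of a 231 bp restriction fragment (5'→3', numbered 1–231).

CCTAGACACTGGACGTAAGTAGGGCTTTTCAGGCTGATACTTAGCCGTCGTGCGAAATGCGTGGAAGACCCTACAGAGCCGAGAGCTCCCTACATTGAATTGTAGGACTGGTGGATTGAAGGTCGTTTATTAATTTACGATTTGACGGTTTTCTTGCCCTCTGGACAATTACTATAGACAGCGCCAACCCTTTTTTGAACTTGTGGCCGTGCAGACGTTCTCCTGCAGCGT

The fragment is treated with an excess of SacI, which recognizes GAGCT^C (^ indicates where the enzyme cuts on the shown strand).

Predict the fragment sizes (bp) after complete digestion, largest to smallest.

The SacI site (GAGCTC) starts at position 83.
SacI cuts after base 5 of each site (before the last base), so after position 87.
Linear molecule, 1 cut → 2 fragments:
  1–87 → 87 bp
  88–231 → 144 bp
Sorted largest to smallest: 144, 87 bp.

144, 87 bp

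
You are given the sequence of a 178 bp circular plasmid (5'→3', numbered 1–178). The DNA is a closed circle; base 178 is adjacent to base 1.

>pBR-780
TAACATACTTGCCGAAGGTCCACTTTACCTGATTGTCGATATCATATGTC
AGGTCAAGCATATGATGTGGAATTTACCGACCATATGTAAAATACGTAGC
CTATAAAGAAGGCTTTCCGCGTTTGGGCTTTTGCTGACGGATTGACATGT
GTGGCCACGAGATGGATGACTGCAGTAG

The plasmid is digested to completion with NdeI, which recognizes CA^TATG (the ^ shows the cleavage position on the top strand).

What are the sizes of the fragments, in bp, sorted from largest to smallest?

139, 23, 16 bp

NdeI sites (CATATG) start at positions 43, 59, 82.
NdeI cuts after base 2 of each site, so after positions 44, 60, 83.
Circular molecule, 3 cuts → 3 fragments:
  45–60 → 16 bp
  61–83 → 23 bp
  84–178 then 1–44 → 95 + 44 = 139 bp
Sorted largest to smallest: 139, 23, 16 bp.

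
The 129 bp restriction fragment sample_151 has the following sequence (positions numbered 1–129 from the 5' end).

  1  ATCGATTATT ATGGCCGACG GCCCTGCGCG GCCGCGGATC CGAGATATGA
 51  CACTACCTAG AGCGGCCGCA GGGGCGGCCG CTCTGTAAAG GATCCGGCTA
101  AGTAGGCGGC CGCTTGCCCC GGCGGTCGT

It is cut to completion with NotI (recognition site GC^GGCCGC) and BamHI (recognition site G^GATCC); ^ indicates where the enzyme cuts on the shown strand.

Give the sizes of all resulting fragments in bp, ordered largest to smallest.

NotI sites (GCGGCCGC) start at positions 28, 62, 74, 106.
NotI cuts after base 2 of each site, so after positions 29, 63, 75, 107.
BamHI sites (GGATCC) start at positions 36, 90.
BamHI cuts after the first base of each site, so after positions 36, 90.
Combined cut positions: 29, 36, 63, 75, 90, 107.
Linear molecule, 6 cuts → 7 fragments:
  1–29 → 29 bp
  30–36 → 7 bp
  37–63 → 27 bp
  64–75 → 12 bp
  76–90 → 15 bp
  91–107 → 17 bp
  108–129 → 22 bp
Sorted largest to smallest: 29, 27, 22, 17, 15, 12, 7 bp.

29, 27, 22, 17, 15, 12, 7 bp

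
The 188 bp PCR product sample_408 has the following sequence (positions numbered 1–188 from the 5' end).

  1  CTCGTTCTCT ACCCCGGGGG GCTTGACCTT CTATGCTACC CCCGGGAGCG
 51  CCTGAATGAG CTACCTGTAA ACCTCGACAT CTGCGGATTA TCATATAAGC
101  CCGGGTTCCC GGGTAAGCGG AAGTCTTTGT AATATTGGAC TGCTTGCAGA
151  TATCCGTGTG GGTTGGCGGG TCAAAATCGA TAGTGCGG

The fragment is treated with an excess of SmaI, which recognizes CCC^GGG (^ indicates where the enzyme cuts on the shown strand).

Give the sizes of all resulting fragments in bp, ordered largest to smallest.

78, 59, 28, 15, 8 bp

SmaI sites (CCCGGG) start at positions 13, 41, 100, 108.
SmaI cuts after base 3 of each site, so after positions 15, 43, 102, 110.
Linear molecule, 4 cuts → 5 fragments:
  1–15 → 15 bp
  16–43 → 28 bp
  44–102 → 59 bp
  103–110 → 8 bp
  111–188 → 78 bp
Sorted largest to smallest: 78, 59, 28, 15, 8 bp.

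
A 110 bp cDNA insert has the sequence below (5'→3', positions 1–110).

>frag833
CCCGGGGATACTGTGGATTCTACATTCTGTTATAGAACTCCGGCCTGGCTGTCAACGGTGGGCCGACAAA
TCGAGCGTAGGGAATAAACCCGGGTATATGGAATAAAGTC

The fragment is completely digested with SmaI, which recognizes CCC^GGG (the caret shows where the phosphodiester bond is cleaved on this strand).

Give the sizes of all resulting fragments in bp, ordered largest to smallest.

88, 19, 3 bp

SmaI sites (CCCGGG) start at positions 1, 89.
SmaI cuts after base 3 of each site, so after positions 3, 91.
Linear molecule, 2 cuts → 3 fragments:
  1–3 → 3 bp
  4–91 → 88 bp
  92–110 → 19 bp
Sorted largest to smallest: 88, 19, 3 bp.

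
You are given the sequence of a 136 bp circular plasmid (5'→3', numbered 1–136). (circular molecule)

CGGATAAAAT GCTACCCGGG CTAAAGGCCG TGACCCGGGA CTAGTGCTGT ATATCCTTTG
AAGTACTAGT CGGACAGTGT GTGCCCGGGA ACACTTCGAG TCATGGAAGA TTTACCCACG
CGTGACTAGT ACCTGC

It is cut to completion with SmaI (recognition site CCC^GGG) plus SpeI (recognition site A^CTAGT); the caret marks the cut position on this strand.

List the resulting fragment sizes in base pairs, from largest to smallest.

SmaI sites (CCCGGG) start at positions 15, 34, 84.
SmaI cuts after base 3 of each site, so after positions 17, 36, 86.
SpeI sites (ACTAGT) start at positions 40, 65, 125.
SpeI cuts after the first base of each site, so after positions 40, 65, 125.
Combined cut positions: 17, 36, 40, 65, 86, 125.
Circular molecule, 6 cuts → 6 fragments:
  18–36 → 19 bp
  37–40 → 4 bp
  41–65 → 25 bp
  66–86 → 21 bp
  87–125 → 39 bp
  126–136 then 1–17 → 11 + 17 = 28 bp
Sorted largest to smallest: 39, 28, 25, 21, 19, 4 bp.

39, 28, 25, 21, 19, 4 bp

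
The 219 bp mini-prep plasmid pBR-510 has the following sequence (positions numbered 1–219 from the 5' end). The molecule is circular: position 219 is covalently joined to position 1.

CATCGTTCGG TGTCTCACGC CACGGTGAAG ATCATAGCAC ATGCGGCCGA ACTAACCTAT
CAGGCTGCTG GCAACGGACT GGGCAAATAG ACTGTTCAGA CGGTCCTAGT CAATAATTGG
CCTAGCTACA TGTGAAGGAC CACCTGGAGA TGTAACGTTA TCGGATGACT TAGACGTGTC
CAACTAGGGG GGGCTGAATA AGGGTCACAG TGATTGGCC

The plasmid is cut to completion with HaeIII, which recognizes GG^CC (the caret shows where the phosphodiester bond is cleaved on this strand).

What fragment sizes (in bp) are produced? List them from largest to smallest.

97, 74, 48 bp

HaeIII sites (GGCC) start at positions 45, 119, 216.
HaeIII cuts after base 2 of each site, so after positions 46, 120, 217.
Circular molecule, 3 cuts → 3 fragments:
  47–120 → 74 bp
  121–217 → 97 bp
  218–219 then 1–46 → 2 + 46 = 48 bp
Sorted largest to smallest: 97, 74, 48 bp.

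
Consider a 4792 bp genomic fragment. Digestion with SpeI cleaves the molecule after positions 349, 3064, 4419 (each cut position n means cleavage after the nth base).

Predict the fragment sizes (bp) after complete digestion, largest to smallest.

2715, 1355, 373, 349 bp

Linear molecule, 3 cuts → 4 fragments:
  349 − 0 = 349 bp
  3064 − 349 = 2715 bp
  4419 − 3064 = 1355 bp
  4792 − 4419 = 373 bp
Sorted largest to smallest: 2715, 1355, 373, 349 bp.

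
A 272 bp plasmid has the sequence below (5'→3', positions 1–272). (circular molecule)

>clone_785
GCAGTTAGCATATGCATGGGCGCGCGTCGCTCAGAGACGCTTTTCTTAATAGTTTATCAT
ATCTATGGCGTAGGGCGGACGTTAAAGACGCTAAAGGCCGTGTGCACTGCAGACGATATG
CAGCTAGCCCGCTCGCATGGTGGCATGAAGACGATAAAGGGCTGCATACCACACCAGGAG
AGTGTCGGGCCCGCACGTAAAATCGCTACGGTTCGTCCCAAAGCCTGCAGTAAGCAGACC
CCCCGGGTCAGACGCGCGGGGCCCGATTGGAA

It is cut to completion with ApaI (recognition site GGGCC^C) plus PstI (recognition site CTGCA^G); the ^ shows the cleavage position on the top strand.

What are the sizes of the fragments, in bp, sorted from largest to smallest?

ApaI sites (GGGCCC) start at positions 187, 259.
ApaI cuts after base 5 of each site (before the last base), so after positions 191, 263.
PstI sites (CTGCAG) start at positions 107, 225.
PstI cuts after base 5 of each site (before the last base), so after positions 111, 229.
Combined cut positions: 111, 191, 229, 263.
Circular molecule, 4 cuts → 4 fragments:
  112–191 → 80 bp
  192–229 → 38 bp
  230–263 → 34 bp
  264–272 then 1–111 → 9 + 111 = 120 bp
Sorted largest to smallest: 120, 80, 38, 34 bp.

120, 80, 38, 34 bp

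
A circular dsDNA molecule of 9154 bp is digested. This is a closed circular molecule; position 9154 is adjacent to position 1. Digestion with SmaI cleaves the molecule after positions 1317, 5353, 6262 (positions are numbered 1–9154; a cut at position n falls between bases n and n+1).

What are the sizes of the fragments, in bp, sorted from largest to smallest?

Circular molecule, 3 cuts → 3 fragments:
  5353 − 1317 = 4036 bp
  6262 − 5353 = 909 bp
  wrap: 9154 − 6262 + 1317 = 4209 bp
Sorted largest to smallest: 4209, 4036, 909 bp.

4209, 4036, 909 bp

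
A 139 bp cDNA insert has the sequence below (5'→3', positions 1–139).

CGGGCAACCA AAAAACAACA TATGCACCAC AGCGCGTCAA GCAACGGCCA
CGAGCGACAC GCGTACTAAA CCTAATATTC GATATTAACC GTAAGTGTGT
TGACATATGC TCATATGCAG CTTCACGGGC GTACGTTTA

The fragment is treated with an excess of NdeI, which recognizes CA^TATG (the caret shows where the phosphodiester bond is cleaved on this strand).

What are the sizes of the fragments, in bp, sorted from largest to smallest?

NdeI sites (CATATG) start at positions 19, 104, 112.
NdeI cuts after base 2 of each site, so after positions 20, 105, 113.
Linear molecule, 3 cuts → 4 fragments:
  1–20 → 20 bp
  21–105 → 85 bp
  106–113 → 8 bp
  114–139 → 26 bp
Sorted largest to smallest: 85, 26, 20, 8 bp.

85, 26, 20, 8 bp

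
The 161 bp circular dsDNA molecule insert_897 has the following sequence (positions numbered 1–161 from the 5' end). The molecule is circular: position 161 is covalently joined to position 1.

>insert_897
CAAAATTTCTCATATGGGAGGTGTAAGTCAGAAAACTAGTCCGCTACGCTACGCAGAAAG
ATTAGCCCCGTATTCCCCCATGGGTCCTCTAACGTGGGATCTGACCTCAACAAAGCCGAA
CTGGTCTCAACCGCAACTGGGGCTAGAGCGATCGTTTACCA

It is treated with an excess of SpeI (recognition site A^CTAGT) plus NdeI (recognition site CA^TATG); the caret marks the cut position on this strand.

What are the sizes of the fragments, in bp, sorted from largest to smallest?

138, 23 bp

The SpeI site (ACTAGT) starts at position 35.
SpeI cuts after the first base of each site, so after position 35.
The NdeI site (CATATG) starts at position 11.
NdeI cuts after base 2 of each site, so after position 12.
Combined cut positions: 12, 35.
Circular molecule, 2 cuts → 2 fragments:
  13–35 → 23 bp
  36–161 then 1–12 → 126 + 12 = 138 bp
Sorted largest to smallest: 138, 23 bp.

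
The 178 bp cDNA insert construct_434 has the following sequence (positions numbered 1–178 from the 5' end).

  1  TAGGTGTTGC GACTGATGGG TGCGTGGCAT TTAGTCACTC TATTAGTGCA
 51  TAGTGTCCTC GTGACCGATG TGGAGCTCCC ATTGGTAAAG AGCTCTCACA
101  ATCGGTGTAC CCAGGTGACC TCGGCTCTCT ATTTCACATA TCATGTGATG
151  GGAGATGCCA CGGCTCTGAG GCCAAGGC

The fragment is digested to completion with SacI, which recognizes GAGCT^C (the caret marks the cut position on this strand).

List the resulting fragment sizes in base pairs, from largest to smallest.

84, 77, 17 bp

SacI sites (GAGCTC) start at positions 73, 90.
SacI cuts after base 5 of each site (before the last base), so after positions 77, 94.
Linear molecule, 2 cuts → 3 fragments:
  1–77 → 77 bp
  78–94 → 17 bp
  95–178 → 84 bp
Sorted largest to smallest: 84, 77, 17 bp.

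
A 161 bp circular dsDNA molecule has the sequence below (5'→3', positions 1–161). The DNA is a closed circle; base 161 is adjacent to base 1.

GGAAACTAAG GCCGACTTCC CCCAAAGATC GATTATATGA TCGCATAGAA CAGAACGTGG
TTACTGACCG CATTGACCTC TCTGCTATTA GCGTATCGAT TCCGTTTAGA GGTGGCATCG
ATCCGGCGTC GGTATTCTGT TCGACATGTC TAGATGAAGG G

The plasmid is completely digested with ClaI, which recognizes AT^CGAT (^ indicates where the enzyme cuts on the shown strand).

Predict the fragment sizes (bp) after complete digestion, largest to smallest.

ClaI sites (ATCGAT) start at positions 28, 95, 117.
ClaI cuts after base 2 of each site, so after positions 29, 96, 118.
Circular molecule, 3 cuts → 3 fragments:
  30–96 → 67 bp
  97–118 → 22 bp
  119–161 then 1–29 → 43 + 29 = 72 bp
Sorted largest to smallest: 72, 67, 22 bp.

72, 67, 22 bp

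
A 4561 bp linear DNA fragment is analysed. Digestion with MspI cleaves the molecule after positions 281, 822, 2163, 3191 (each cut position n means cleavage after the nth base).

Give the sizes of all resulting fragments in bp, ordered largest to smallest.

1370, 1341, 1028, 541, 281 bp

Linear molecule, 4 cuts → 5 fragments:
  281 − 0 = 281 bp
  822 − 281 = 541 bp
  2163 − 822 = 1341 bp
  3191 − 2163 = 1028 bp
  4561 − 3191 = 1370 bp
Sorted largest to smallest: 1370, 1341, 1028, 541, 281 bp.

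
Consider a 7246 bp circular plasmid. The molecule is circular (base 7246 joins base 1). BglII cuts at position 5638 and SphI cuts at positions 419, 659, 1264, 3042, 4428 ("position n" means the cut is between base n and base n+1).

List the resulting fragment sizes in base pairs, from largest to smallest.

2027, 1778, 1386, 1210, 605, 240 bp

Combined cut positions (sorted): 419, 659, 1264, 3042, 4428, 5638.
Circular molecule, 6 cuts → 6 fragments:
  659 − 419 = 240 bp
  1264 − 659 = 605 bp
  3042 − 1264 = 1778 bp
  4428 − 3042 = 1386 bp
  5638 − 4428 = 1210 bp
  wrap: 7246 − 5638 + 419 = 2027 bp
Sorted largest to smallest: 2027, 1778, 1386, 1210, 605, 240 bp.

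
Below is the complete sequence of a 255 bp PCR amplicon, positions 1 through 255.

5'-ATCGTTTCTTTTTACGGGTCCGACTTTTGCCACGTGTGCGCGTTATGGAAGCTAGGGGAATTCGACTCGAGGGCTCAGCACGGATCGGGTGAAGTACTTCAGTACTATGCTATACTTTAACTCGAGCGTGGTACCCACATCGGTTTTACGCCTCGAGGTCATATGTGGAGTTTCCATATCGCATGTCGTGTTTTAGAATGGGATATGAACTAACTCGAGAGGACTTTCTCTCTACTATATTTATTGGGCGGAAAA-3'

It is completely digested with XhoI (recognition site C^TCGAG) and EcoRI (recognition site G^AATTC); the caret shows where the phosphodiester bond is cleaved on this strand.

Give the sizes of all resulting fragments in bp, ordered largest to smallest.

62, 58, 55, 41, 31, 8 bp

XhoI sites (CTCGAG) start at positions 66, 121, 152, 214.
XhoI cuts after the first base of each site, so after positions 66, 121, 152, 214.
The EcoRI site (GAATTC) starts at position 58.
EcoRI cuts after the first base of each site, so after position 58.
Combined cut positions: 58, 66, 121, 152, 214.
Linear molecule, 5 cuts → 6 fragments:
  1–58 → 58 bp
  59–66 → 8 bp
  67–121 → 55 bp
  122–152 → 31 bp
  153–214 → 62 bp
  215–255 → 41 bp
Sorted largest to smallest: 62, 58, 55, 41, 31, 8 bp.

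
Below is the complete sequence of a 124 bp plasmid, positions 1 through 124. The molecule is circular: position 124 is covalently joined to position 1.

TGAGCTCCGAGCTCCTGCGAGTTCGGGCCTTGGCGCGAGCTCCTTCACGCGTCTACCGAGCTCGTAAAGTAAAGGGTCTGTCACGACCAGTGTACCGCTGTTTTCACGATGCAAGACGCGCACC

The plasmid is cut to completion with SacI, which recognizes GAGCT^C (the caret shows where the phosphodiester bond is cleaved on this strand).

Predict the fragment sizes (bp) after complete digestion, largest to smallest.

68, 28, 21, 7 bp

SacI sites (GAGCTC) start at positions 2, 9, 37, 58.
SacI cuts after base 5 of each site (before the last base), so after positions 6, 13, 41, 62.
Circular molecule, 4 cuts → 4 fragments:
  7–13 → 7 bp
  14–41 → 28 bp
  42–62 → 21 bp
  63–124 then 1–6 → 62 + 6 = 68 bp
Sorted largest to smallest: 68, 28, 21, 7 bp.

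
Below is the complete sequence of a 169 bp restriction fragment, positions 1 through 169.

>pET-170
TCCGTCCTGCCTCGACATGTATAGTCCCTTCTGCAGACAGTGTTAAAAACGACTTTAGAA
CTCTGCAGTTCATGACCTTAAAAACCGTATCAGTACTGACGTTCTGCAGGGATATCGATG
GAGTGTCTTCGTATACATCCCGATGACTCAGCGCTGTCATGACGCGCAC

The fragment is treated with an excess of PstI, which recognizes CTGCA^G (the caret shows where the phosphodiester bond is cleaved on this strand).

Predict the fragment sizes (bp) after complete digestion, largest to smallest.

PstI sites (CTGCAG) start at positions 31, 63, 104.
PstI cuts after base 5 of each site (before the last base), so after positions 35, 67, 108.
Linear molecule, 3 cuts → 4 fragments:
  1–35 → 35 bp
  36–67 → 32 bp
  68–108 → 41 bp
  109–169 → 61 bp
Sorted largest to smallest: 61, 41, 35, 32 bp.

61, 41, 35, 32 bp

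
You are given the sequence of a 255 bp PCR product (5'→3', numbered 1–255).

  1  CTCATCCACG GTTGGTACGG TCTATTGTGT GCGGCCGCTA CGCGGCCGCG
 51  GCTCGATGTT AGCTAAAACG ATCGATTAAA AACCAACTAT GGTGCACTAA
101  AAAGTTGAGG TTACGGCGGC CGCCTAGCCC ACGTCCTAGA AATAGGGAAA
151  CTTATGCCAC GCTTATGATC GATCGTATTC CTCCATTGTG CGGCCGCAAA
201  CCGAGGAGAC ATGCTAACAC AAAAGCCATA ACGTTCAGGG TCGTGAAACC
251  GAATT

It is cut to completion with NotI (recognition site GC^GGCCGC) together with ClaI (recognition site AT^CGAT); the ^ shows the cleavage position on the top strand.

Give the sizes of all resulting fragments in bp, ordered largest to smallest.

64, 52, 45, 32, 29, 22, 11 bp

NotI sites (GCGGCCGC) start at positions 31, 42, 116, 190.
NotI cuts after base 2 of each site, so after positions 32, 43, 117, 191.
ClaI sites (ATCGAT) start at positions 71, 168.
ClaI cuts after base 2 of each site, so after positions 72, 169.
Combined cut positions: 32, 43, 72, 117, 169, 191.
Linear molecule, 6 cuts → 7 fragments:
  1–32 → 32 bp
  33–43 → 11 bp
  44–72 → 29 bp
  73–117 → 45 bp
  118–169 → 52 bp
  170–191 → 22 bp
  192–255 → 64 bp
Sorted largest to smallest: 64, 52, 45, 32, 29, 22, 11 bp.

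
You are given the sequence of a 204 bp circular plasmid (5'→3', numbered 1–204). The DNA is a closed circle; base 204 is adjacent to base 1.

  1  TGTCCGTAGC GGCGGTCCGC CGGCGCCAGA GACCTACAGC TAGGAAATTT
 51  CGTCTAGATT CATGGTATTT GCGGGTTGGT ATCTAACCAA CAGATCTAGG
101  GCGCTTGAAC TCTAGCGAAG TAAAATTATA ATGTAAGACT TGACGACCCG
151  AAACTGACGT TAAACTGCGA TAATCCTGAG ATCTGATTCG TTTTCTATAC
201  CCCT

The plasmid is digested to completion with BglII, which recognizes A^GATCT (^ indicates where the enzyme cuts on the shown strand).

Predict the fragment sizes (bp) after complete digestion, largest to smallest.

BglII sites (AGATCT) start at positions 92, 179.
BglII cuts after the first base of each site, so after positions 92, 179.
Circular molecule, 2 cuts → 2 fragments:
  93–179 → 87 bp
  180–204 then 1–92 → 25 + 92 = 117 bp
Sorted largest to smallest: 117, 87 bp.

117, 87 bp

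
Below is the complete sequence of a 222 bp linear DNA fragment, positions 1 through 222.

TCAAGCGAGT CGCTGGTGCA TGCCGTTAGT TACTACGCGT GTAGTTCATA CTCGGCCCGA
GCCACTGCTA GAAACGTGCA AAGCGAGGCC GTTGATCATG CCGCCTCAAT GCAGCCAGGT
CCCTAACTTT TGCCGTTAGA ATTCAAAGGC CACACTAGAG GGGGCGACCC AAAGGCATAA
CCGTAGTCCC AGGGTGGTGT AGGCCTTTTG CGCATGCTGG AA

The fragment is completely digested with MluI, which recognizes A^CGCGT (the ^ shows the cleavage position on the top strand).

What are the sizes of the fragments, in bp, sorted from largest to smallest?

The MluI site (ACGCGT) starts at position 35.
MluI cuts after the first base of each site, so after position 35.
Linear molecule, 1 cut → 2 fragments:
  1–35 → 35 bp
  36–222 → 187 bp
Sorted largest to smallest: 187, 35 bp.

187, 35 bp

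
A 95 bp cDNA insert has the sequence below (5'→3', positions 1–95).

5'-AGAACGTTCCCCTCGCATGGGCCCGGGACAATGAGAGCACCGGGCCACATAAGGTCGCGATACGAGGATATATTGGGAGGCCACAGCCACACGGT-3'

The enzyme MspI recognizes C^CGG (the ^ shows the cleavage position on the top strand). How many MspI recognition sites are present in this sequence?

CCGG occurs starting at positions 23, 40.
MspI cuts at 2 sites.

2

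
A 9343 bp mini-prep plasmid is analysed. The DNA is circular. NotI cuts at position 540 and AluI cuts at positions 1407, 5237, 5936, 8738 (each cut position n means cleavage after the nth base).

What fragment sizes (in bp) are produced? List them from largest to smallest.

3830, 2802, 1145, 867, 699 bp

Combined cut positions (sorted): 540, 1407, 5237, 5936, 8738.
Circular molecule, 5 cuts → 5 fragments:
  1407 − 540 = 867 bp
  5237 − 1407 = 3830 bp
  5936 − 5237 = 699 bp
  8738 − 5936 = 2802 bp
  wrap: 9343 − 8738 + 540 = 1145 bp
Sorted largest to smallest: 3830, 2802, 1145, 867, 699 bp.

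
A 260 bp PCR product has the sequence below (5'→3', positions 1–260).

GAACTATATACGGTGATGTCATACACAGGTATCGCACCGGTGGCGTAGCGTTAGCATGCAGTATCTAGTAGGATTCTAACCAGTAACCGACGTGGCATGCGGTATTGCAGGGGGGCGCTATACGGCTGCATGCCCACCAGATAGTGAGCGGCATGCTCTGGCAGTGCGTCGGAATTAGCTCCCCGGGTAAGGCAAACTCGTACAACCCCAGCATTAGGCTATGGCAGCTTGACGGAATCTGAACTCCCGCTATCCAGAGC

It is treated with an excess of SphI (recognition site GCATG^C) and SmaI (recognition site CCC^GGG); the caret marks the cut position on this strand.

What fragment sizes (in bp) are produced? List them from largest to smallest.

SphI sites (GCATGC) start at positions 54, 95, 128, 151.
SphI cuts after base 5 of each site (before the last base), so after positions 58, 99, 132, 155.
The SmaI site (CCCGGG) starts at position 182.
SmaI cuts after base 3 of each site, so after position 184.
Combined cut positions: 58, 99, 132, 155, 184.
Linear molecule, 5 cuts → 6 fragments:
  1–58 → 58 bp
  59–99 → 41 bp
  100–132 → 33 bp
  133–155 → 23 bp
  156–184 → 29 bp
  185–260 → 76 bp
Sorted largest to smallest: 76, 58, 41, 33, 29, 23 bp.

76, 58, 41, 33, 29, 23 bp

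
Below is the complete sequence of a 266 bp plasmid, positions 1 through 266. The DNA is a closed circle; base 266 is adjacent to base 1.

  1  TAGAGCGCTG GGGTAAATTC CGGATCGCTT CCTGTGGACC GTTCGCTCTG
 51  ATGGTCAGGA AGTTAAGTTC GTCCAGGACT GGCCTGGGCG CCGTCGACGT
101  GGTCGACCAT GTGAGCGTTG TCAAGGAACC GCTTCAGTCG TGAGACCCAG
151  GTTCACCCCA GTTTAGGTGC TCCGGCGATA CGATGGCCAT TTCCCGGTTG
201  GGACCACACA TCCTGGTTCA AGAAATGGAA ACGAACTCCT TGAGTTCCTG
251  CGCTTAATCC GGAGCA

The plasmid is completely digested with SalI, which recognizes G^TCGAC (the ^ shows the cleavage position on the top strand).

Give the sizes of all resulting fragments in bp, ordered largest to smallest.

SalI sites (GTCGAC) start at positions 93, 102.
SalI cuts after the first base of each site, so after positions 93, 102.
Circular molecule, 2 cuts → 2 fragments:
  94–102 → 9 bp
  103–266 then 1–93 → 164 + 93 = 257 bp
Sorted largest to smallest: 257, 9 bp.

257, 9 bp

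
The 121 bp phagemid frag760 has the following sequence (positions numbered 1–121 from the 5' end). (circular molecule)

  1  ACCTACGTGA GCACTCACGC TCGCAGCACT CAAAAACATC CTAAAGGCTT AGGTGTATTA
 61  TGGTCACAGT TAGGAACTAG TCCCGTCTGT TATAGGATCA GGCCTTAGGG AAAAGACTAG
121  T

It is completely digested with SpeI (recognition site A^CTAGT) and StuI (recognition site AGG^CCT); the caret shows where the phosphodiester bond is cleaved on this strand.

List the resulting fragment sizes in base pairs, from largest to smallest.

SpeI sites (ACTAGT) start at positions 76, 116.
SpeI cuts after the first base of each site, so after positions 76, 116.
The StuI site (AGGCCT) starts at position 100.
StuI cuts after base 3 of each site, so after position 102.
Combined cut positions: 76, 102, 116.
Circular molecule, 3 cuts → 3 fragments:
  77–102 → 26 bp
  103–116 → 14 bp
  117–121 then 1–76 → 5 + 76 = 81 bp
Sorted largest to smallest: 81, 26, 14 bp.

81, 26, 14 bp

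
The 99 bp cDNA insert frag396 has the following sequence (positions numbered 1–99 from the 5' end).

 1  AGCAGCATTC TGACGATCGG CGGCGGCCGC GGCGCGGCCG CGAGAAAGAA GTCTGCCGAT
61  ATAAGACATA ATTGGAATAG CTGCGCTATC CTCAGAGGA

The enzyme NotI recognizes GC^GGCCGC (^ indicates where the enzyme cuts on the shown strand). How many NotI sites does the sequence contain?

2

GCGGCCGC occurs starting at positions 23, 34.
NotI cuts at 2 sites.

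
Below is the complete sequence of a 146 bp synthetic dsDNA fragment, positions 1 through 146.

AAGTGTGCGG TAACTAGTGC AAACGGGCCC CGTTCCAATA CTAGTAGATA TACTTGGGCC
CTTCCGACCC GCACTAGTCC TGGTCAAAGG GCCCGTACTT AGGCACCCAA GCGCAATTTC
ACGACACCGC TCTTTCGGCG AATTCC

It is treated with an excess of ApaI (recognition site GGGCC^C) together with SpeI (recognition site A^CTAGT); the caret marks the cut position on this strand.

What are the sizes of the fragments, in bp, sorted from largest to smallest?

ApaI sites (GGGCCC) start at positions 25, 56, 89.
ApaI cuts after base 5 of each site (before the last base), so after positions 29, 60, 93.
SpeI sites (ACTAGT) start at positions 13, 40, 73.
SpeI cuts after the first base of each site, so after positions 13, 40, 73.
Combined cut positions: 13, 29, 40, 60, 73, 93.
Linear molecule, 6 cuts → 7 fragments:
  1–13 → 13 bp
  14–29 → 16 bp
  30–40 → 11 bp
  41–60 → 20 bp
  61–73 → 13 bp
  74–93 → 20 bp
  94–146 → 53 bp
Sorted largest to smallest: 53, 20, 20, 16, 13, 13, 11 bp.

53, 20, 20, 16, 13, 13, 11 bp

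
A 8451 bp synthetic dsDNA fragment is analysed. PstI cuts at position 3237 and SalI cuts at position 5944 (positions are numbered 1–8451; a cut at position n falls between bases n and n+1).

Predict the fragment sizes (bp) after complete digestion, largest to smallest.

3237, 2707, 2507 bp

Combined cut positions (sorted): 3237, 5944.
Linear molecule, 2 cuts → 3 fragments:
  3237 − 0 = 3237 bp
  5944 − 3237 = 2707 bp
  8451 − 5944 = 2507 bp
Sorted largest to smallest: 3237, 2707, 2507 bp.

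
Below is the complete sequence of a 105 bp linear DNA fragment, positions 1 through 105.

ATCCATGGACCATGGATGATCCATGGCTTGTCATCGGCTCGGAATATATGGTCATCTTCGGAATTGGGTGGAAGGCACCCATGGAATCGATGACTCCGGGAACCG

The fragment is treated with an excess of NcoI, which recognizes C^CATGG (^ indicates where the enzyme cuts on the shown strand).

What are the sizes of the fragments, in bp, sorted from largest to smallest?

NcoI sites (CCATGG) start at positions 3, 10, 21, 79.
NcoI cuts after the first base of each site, so after positions 3, 10, 21, 79.
Linear molecule, 4 cuts → 5 fragments:
  1–3 → 3 bp
  4–10 → 7 bp
  11–21 → 11 bp
  22–79 → 58 bp
  80–105 → 26 bp
Sorted largest to smallest: 58, 26, 11, 7, 3 bp.

58, 26, 11, 7, 3 bp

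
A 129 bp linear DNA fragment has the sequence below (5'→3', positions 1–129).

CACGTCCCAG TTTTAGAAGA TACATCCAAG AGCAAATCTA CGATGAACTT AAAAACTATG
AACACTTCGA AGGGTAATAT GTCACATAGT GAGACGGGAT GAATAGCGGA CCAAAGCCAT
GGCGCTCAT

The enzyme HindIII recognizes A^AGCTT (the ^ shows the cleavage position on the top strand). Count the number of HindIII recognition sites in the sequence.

No occurrence of AAGCTT is present in the sequence.
HindIII does not cut: 0 sites.

0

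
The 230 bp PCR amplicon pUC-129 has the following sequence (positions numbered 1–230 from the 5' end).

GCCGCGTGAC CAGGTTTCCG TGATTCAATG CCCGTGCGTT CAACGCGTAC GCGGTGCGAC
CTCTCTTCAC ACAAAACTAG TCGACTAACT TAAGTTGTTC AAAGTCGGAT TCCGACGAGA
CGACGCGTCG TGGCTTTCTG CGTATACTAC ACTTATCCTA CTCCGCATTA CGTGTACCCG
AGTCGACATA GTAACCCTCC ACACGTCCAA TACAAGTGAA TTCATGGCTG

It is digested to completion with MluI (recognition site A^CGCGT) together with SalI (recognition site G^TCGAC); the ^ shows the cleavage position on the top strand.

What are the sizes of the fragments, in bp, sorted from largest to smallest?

59, 48, 43, 43, 37 bp

MluI sites (ACGCGT) start at positions 43, 123.
MluI cuts after the first base of each site, so after positions 43, 123.
SalI sites (GTCGAC) start at positions 80, 182.
SalI cuts after the first base of each site, so after positions 80, 182.
Combined cut positions: 43, 80, 123, 182.
Linear molecule, 4 cuts → 5 fragments:
  1–43 → 43 bp
  44–80 → 37 bp
  81–123 → 43 bp
  124–182 → 59 bp
  183–230 → 48 bp
Sorted largest to smallest: 59, 48, 43, 43, 37 bp.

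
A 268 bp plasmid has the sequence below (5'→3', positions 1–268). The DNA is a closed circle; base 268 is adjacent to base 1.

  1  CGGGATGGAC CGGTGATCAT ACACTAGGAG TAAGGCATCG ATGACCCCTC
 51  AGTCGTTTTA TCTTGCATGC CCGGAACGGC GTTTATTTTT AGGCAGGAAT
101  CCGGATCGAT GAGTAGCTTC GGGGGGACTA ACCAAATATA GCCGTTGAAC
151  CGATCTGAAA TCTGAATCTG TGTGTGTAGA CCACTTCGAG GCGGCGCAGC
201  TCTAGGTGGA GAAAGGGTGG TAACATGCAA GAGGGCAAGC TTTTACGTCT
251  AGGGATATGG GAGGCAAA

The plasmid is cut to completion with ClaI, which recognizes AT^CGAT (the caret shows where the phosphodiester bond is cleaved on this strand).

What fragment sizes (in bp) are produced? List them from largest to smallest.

ClaI sites (ATCGAT) start at positions 37, 105.
ClaI cuts after base 2 of each site, so after positions 38, 106.
Circular molecule, 2 cuts → 2 fragments:
  39–106 → 68 bp
  107–268 then 1–38 → 162 + 38 = 200 bp
Sorted largest to smallest: 200, 68 bp.

200, 68 bp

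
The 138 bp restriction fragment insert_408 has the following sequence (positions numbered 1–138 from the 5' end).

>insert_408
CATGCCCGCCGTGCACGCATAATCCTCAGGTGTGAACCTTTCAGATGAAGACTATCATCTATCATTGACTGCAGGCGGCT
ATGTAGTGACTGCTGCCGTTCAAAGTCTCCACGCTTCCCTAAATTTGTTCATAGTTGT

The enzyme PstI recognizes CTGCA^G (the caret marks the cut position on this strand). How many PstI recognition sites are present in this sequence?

1

CTGCAG occurs starting at position 69.
PstI cuts at 1 site.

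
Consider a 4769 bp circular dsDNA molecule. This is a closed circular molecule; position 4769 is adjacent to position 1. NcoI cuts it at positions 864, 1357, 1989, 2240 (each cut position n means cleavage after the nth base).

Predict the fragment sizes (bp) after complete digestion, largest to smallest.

Circular molecule, 4 cuts → 4 fragments:
  1357 − 864 = 493 bp
  1989 − 1357 = 632 bp
  2240 − 1989 = 251 bp
  wrap: 4769 − 2240 + 864 = 3393 bp
Sorted largest to smallest: 3393, 632, 493, 251 bp.

3393, 632, 493, 251 bp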